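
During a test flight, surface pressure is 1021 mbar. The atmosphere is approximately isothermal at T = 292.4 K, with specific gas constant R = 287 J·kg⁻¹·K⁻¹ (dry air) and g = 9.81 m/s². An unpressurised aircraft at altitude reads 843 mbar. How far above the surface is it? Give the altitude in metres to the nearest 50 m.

Scale height: H = RT/g = 287 × 292.4 / 9.81 = 8554.4 m.
Invert the barometric formula: z = H ln(P₀/P).
P₀/P = 1021/843 = 1.2112; ln(1.2112) = 0.19161.
z = 8554.4 × 0.19161 = 1639.1 m.

z ≈ 1650 m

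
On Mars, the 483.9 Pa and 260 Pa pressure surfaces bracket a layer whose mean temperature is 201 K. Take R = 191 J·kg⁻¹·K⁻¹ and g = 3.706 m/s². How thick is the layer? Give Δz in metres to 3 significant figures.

Δz ≈ 6440 m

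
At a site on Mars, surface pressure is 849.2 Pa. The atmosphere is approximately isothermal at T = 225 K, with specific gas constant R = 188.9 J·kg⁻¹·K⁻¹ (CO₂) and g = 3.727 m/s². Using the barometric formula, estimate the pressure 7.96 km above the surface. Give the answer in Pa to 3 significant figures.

Scale height: H = RT/g = 188.9 × 225 / 3.727 = 11404 m.
Barometric formula: P = P₀ exp(−z/H).
z/H = 7960.0/11404 = 0.69800; exp(−0.69800) = 0.49758.
P = 849.2 × 0.49758 = 422.54 Pa.

P ≈ 423 Pa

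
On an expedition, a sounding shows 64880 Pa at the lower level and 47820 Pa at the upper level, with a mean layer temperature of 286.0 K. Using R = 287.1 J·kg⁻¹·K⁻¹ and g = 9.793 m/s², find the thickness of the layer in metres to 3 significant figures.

Δz ≈ 2560 m

Hypsometric equation: Δz = (R T̄/g) ln(P₁/P₂).
R T̄/g = 287.1 × 286.0 / 9.793 = 8384.6 m.
ln(64880/47820) = ln(1.3568) = 0.30513.
Δz = 8384.6 × 0.30513 = 2558.4 m.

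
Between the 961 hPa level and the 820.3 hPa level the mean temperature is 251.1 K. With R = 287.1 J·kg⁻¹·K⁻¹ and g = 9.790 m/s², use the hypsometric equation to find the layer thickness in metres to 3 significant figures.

Hypsometric equation: Δz = (R T̄/g) ln(P₁/P₂).
R T̄/g = 287.1 × 251.1 / 9.790 = 7363.7 m.
ln(961/820.3) = ln(1.1715) = 0.15828.
Δz = 7363.7 × 0.15828 = 1165.5 m.

Δz ≈ 1170 m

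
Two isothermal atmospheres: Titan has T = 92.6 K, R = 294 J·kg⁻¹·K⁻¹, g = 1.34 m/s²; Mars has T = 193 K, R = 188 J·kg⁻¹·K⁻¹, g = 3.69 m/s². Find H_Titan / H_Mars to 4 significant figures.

H = RT/g for each body.
H_Titan = 294 × 92.6 / 1.34 = 20317 m.
H_Mars = 188 × 193 / 3.69 = 9833.1 m.
H_Titan/H_Mars = 20317/9833.1 = 2.0662.

H_Titan/H_Mars ≈ 2.066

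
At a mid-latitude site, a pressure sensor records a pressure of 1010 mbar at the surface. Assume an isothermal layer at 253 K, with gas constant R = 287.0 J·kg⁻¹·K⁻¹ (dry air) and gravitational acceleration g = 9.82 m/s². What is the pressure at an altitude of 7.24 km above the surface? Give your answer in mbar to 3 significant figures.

P ≈ 379 mbar

Scale height: H = RT/g = 287.0 × 253 / 9.82 = 7394.2 m.
Barometric formula: P = P₀ exp(−z/H).
z/H = 7240.0/7394.2 = 0.97915; exp(−0.97915) = 0.37563.
P = 1010 × 0.37563 = 379.39 mbar.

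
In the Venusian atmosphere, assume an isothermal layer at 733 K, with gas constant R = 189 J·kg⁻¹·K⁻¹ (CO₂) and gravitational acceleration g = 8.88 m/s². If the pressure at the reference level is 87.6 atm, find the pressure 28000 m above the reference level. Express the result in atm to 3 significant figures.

Scale height: H = RT/g = 189 × 733 / 8.88 = 15601 m.
Barometric formula: P = P₀ exp(−z/H).
z/H = 28000/15601 = 1.7948; exp(−1.7948) = 0.16616.
P = 87.6 × 0.16616 = 14.556 atm.

P ≈ 14.6 atm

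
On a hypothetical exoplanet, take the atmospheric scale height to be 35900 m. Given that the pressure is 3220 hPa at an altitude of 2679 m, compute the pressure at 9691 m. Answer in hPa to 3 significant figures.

Between two levels, P₂ = P₁ exp(−Δz/H) with Δz = z₂ − z₁.
Δz = 9691.0 − 2679.0 = 7012.0 m; Δz/H = 7012.0/35900 = 0.19532.
P₂ = 3220 × exp(−0.19532) = 3220 × 0.82257 = 2648.7 hPa.

P ≈ 2650 hPa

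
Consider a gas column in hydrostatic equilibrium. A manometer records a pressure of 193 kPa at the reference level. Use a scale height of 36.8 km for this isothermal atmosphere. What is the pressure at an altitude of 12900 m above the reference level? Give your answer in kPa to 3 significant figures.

Barometric formula: P = P₀ exp(−z/H).
z/H = 12900/36800 = 0.35054; exp(−0.35054) = 0.70431.
P = 193 × 0.70431 = 135.93 kPa.

P ≈ 136 kPa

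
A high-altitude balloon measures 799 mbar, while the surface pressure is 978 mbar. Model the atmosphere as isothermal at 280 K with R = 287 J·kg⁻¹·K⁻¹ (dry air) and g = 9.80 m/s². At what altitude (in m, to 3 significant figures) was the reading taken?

z ≈ 1660 m

Scale height: H = RT/g = 287 × 280 / 9.80 = 8200.0 m.
Invert the barometric formula: z = H ln(P₀/P).
P₀/P = 978/799 = 1.2240; ln(1.2240) = 0.20212.
z = 8200.0 × 0.20212 = 1657.4 m.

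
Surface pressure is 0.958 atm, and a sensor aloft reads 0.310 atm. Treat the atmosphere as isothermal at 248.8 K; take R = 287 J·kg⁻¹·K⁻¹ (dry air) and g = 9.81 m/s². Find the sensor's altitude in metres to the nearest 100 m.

z ≈ 8200 m

Scale height: H = RT/g = 287 × 248.8 / 9.81 = 7278.9 m.
Invert the barometric formula: z = H ln(P₀/P).
P₀/P = 0.958/0.310 = 3.0903; ln(3.0903) = 1.1283.
z = 7278.9 × 1.1283 = 8212.8 m.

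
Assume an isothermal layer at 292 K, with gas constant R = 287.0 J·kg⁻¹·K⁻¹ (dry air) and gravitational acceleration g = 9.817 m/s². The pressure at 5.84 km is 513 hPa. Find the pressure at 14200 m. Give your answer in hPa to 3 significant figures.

Scale height: H = RT/g = 287.0 × 292 / 9.817 = 8536.6 m.
Between two levels, P₂ = P₁ exp(−Δz/H) with Δz = z₂ − z₁.
Δz = 14200 − 5840.0 = 8360.0 m; Δz/H = 8360.0/8536.6 = 0.97931.
P₂ = 513 × exp(−0.97931) = 513 × 0.37557 = 192.67 hPa.

P ≈ 193 hPa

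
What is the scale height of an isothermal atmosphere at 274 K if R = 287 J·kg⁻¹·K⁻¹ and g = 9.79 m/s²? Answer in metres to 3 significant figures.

The scale height of an isothermal atmosphere is H = RT/g.
H = 287 × 274 / 9.79 = 78638/9.79 = 8032.5 m.

H ≈ 8030 m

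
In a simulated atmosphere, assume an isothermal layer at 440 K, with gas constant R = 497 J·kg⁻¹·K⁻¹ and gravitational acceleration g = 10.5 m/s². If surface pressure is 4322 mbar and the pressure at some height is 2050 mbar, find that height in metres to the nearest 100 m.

z ≈ 15500 m

Scale height: H = RT/g = 497 × 440 / 10.5 = 20827 m.
Invert the barometric formula: z = H ln(P₀/P).
P₀/P = 4322/2050 = 2.1083; ln(2.1083) = 0.74588.
z = 20827 × 0.74588 = 15534 m.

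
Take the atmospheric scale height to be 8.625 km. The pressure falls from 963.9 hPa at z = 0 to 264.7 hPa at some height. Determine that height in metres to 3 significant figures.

z ≈ 11100 m

Invert the barometric formula: z = H ln(P₀/P).
P₀/P = 963.9/264.7 = 3.6415; ln(3.6415) = 1.2924.
z = 8625.0 × 1.2924 = 11147 m.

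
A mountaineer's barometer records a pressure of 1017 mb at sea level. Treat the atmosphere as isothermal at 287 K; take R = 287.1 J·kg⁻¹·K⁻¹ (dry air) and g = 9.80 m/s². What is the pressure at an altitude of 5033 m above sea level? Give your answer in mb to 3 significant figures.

Scale height: H = RT/g = 287.1 × 287 / 9.80 = 8407.9 m.
Barometric formula: P = P₀ exp(−z/H).
z/H = 5033.0/8407.9 = 0.59860; exp(−0.59860) = 0.54958.
P = 1017 × 0.54958 = 558.92 mb.

P ≈ 559 mb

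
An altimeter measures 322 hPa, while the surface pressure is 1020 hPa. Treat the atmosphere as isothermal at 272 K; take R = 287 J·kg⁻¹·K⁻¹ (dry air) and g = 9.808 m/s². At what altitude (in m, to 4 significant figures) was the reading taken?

z ≈ 9177 m

Scale height: H = RT/g = 287 × 272 / 9.808 = 7959.2 m.
Invert the barometric formula: z = H ln(P₀/P).
P₀/P = 1020/322 = 3.1677; ln(3.1677) = 1.1530.
z = 7959.2 × 1.1530 = 9177.0 m.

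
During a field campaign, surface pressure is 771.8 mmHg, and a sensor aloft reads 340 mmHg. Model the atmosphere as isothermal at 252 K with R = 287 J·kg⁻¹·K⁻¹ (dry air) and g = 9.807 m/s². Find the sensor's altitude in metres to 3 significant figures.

z ≈ 6050 m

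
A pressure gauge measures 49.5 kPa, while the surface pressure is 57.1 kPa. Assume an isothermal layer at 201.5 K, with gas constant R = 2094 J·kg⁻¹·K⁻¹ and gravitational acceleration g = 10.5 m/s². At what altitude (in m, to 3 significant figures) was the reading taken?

z ≈ 5740 m

Scale height: H = RT/g = 2094 × 201.5 / 10.5 = 40185 m.
Invert the barometric formula: z = H ln(P₀/P).
P₀/P = 57.1/49.5 = 1.1535; ln(1.1535) = 0.14280.
z = 40185 × 0.14280 = 5738.4 m.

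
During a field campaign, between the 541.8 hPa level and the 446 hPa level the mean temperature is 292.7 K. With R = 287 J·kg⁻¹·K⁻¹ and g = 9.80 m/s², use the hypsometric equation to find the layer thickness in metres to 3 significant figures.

Δz ≈ 1670 m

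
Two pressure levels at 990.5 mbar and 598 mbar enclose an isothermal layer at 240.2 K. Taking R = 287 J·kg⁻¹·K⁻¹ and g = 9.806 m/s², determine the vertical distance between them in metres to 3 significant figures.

Δz ≈ 3550 m

Hypsometric equation: Δz = (R T̄/g) ln(P₁/P₂).
R T̄/g = 287 × 240.2 / 9.806 = 7030.1 m.
ln(990.5/598) = ln(1.6564) = 0.50465.
Δz = 7030.1 × 0.50465 = 3547.7 m.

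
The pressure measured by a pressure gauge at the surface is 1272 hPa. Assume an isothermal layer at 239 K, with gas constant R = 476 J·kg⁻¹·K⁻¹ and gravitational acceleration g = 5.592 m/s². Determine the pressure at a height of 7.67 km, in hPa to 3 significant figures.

P ≈ 872 hPa

Scale height: H = RT/g = 476 × 239 / 5.592 = 20344 m.
Barometric formula: P = P₀ exp(−z/H).
z/H = 7670.0/20344 = 0.37702; exp(−0.37702) = 0.68590.
P = 1272 × 0.68590 = 872.46 hPa.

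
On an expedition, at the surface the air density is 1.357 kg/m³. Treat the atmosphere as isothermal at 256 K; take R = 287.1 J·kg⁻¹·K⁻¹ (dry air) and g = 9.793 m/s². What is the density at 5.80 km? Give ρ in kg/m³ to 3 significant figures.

Scale height: H = RT/g = 287.1 × 256 / 9.793 = 7505.1 m.
In an isothermal atmosphere, density decays like pressure: ρ = ρ₀ exp(−z/H).
z/H = 5800.0/7505.1 = 0.77281; exp(−0.77281) = 0.46171.
ρ = 1.357 × 0.46171 = 0.62654 kg/m³.

ρ ≈ 0.627 kg/m³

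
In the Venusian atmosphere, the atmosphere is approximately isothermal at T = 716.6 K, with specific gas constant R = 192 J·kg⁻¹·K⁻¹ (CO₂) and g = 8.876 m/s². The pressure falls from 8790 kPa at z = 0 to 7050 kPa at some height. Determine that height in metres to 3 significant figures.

Scale height: H = RT/g = 192 × 716.6 / 8.876 = 15501 m.
Invert the barometric formula: z = H ln(P₀/P).
P₀/P = 8790/7050 = 1.2468; ln(1.2468) = 0.22058.
z = 15501 × 0.22058 = 3419.2 m.

z ≈ 3420 m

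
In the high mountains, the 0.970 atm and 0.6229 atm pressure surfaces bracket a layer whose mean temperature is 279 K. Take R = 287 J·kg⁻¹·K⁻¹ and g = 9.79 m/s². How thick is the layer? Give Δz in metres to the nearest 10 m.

Hypsometric equation: Δz = (R T̄/g) ln(P₁/P₂).
R T̄/g = 287 × 279 / 9.79 = 8179.1 m.
ln(0.970/0.6229) = ln(1.5572) = 0.44289.
Δz = 8179.1 × 0.44289 = 3622.4 m.

Δz ≈ 3620 m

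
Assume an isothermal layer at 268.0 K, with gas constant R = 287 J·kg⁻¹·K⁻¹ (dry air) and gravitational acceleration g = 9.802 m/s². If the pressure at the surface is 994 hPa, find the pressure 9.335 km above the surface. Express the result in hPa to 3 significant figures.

P ≈ 303 hPa

Scale height: H = RT/g = 287 × 268.0 / 9.802 = 7847.0 m.
Barometric formula: P = P₀ exp(−z/H).
z/H = 9335.0/7847.0 = 1.1896; exp(−1.1896) = 0.30434.
P = 994 × 0.30434 = 302.51 hPa.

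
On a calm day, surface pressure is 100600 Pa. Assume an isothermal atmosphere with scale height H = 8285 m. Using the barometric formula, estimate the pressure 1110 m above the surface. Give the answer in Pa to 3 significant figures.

P ≈ 88000 Pa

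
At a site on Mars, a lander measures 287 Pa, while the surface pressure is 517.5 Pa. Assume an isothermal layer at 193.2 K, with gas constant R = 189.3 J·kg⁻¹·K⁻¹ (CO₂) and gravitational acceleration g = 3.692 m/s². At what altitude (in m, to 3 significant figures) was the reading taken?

Scale height: H = RT/g = 189.3 × 193.2 / 3.692 = 9905.9 m.
Invert the barometric formula: z = H ln(P₀/P).
P₀/P = 517.5/287 = 1.8031; ln(1.8031) = 0.58951.
z = 9905.9 × 0.58951 = 5839.6 m.

z ≈ 5840 m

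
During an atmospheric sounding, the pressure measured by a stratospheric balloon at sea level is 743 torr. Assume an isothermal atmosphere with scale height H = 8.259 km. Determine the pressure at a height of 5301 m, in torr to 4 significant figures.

P ≈ 391.1 torr

Barometric formula: P = P₀ exp(−z/H).
z/H = 5301.0/8259.0 = 0.64185; exp(−0.64185) = 0.52632.
P = 743 × 0.52632 = 391.06 torr.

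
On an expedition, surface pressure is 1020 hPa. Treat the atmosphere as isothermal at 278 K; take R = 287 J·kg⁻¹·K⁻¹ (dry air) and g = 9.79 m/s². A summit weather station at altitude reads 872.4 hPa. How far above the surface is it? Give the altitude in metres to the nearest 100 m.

z ≈ 1300 m

Scale height: H = RT/g = 287 × 278 / 9.79 = 8149.7 m.
Invert the barometric formula: z = H ln(P₀/P).
P₀/P = 1020/872.4 = 1.1692; ln(1.1692) = 0.15632.
z = 8149.7 × 0.15632 = 1274.0 m.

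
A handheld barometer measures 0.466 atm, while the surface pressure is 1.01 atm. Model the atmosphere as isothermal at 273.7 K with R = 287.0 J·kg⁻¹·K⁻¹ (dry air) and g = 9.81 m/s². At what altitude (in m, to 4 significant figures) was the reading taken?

z ≈ 6194 m

Scale height: H = RT/g = 287.0 × 273.7 / 9.81 = 8007.3 m.
Invert the barometric formula: z = H ln(P₀/P).
P₀/P = 1.01/0.466 = 2.1674; ln(2.1674) = 0.77353.
z = 8007.3 × 0.77353 = 6193.9 m.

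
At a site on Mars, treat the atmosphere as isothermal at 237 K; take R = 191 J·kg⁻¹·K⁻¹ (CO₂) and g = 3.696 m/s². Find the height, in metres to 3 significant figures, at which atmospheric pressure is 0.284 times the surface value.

z ≈ 15400 m

Scale height: H = RT/g = 191 × 237 / 3.696 = 12248 m.
Set P/P₀ = exp(−z/H) = 0.284, so z = −H ln(0.284).
−ln(0.284) = 1.2588; z = 12248 × 1.2588 = 15418 m.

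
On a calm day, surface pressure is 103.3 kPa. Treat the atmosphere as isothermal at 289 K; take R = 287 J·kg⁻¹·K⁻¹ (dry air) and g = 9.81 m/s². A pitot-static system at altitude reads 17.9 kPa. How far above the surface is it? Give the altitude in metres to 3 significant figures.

z ≈ 14800 m

Scale height: H = RT/g = 287 × 289 / 9.81 = 8454.9 m.
Invert the barometric formula: z = H ln(P₀/P).
P₀/P = 103.3/17.9 = 5.7709; ln(5.7709) = 1.7528.
z = 8454.9 × 1.7528 = 14820 m.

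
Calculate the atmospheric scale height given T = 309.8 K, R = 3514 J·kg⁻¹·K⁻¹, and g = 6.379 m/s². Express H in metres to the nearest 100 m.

The scale height of an isothermal atmosphere is H = RT/g.
H = 3514 × 309.8 / 6.379 = 1088600/6.379 = 170650 m.

H ≈ 170700 m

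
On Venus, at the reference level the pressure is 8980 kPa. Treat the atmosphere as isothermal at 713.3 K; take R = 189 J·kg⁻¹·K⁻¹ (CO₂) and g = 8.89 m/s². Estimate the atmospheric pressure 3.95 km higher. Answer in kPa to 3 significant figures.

Scale height: H = RT/g = 189 × 713.3 / 8.89 = 15165 m.
Barometric formula: P = P₀ exp(−z/H).
z/H = 3950.0/15165 = 0.26047; exp(−0.26047) = 0.77069.
P = 8980 × 0.77069 = 6920.8 kPa.

P ≈ 6920 kPa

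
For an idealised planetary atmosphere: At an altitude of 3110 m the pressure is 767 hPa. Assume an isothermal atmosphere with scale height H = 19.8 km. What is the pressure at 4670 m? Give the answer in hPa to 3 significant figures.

P ≈ 709 hPa

Between two levels, P₂ = P₁ exp(−Δz/H) with Δz = z₂ − z₁.
Δz = 4670.0 − 3110.0 = 1560.0 m; Δz/H = 1560.0/19800 = 0.078788.
P₂ = 767 × exp(−0.078788) = 767 × 0.92424 = 708.89 hPa.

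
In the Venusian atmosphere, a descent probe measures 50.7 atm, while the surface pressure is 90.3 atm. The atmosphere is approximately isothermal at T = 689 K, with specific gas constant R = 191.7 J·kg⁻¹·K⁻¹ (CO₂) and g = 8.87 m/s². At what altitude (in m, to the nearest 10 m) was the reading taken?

Scale height: H = RT/g = 191.7 × 689 / 8.87 = 14891 m.
Invert the barometric formula: z = H ln(P₀/P).
P₀/P = 90.3/50.7 = 1.7811; ln(1.7811) = 0.57723.
z = 14891 × 0.57723 = 8595.5 m.

z ≈ 8600 m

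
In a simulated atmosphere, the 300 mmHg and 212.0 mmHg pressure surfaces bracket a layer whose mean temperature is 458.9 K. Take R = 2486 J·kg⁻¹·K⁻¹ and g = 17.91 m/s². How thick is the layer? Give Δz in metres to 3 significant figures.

Hypsometric equation: Δz = (R T̄/g) ln(P₁/P₂).
R T̄/g = 2486 × 458.9 / 17.91 = 63698 m.
ln(300/212.0) = ln(1.4151) = 0.34720.
Δz = 63698 × 0.34720 = 22116 m.

Δz ≈ 22100 m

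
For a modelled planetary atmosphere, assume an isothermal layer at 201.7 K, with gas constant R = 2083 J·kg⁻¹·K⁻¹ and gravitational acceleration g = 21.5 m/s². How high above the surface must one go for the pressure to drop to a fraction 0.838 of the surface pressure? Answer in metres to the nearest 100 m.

z ≈ 3500 m

Scale height: H = RT/g = 2083 × 201.7 / 21.5 = 19541 m.
Set P/P₀ = exp(−z/H) = 0.838, so z = −H ln(0.838).
−ln(0.838) = 0.17674; z = 19541 × 0.17674 = 3453.7 m.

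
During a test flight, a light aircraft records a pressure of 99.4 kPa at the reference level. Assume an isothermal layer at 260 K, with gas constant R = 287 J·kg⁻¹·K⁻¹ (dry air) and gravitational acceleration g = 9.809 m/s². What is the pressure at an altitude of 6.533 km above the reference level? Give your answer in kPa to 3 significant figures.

Scale height: H = RT/g = 287 × 260 / 9.809 = 7607.3 m.
Barometric formula: P = P₀ exp(−z/H).
z/H = 6533.0/7607.3 = 0.85878; exp(−0.85878) = 0.42368.
P = 99.4 × 0.42368 = 42.114 kPa.

P ≈ 42.1 kPa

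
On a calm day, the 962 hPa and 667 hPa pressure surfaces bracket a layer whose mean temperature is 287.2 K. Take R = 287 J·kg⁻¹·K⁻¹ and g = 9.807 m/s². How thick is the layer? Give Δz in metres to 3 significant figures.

Δz ≈ 3080 m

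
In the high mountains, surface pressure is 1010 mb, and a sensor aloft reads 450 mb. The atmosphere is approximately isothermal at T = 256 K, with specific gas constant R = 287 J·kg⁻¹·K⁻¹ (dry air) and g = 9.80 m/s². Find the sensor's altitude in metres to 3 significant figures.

z ≈ 6060 m

Scale height: H = RT/g = 287 × 256 / 9.80 = 7497.1 m.
Invert the barometric formula: z = H ln(P₀/P).
P₀/P = 1010/450 = 2.2444; ln(2.2444) = 0.80844.
z = 7497.1 × 0.80844 = 6061.0 m.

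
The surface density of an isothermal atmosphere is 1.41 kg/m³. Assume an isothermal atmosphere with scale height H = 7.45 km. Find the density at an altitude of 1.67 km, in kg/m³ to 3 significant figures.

ρ ≈ 1.13 kg/m³

In an isothermal atmosphere, density decays like pressure: ρ = ρ₀ exp(−z/H).
z/H = 1670.0/7450.0 = 0.22416; exp(−0.22416) = 0.79919.
ρ = 1.41 × 0.79919 = 1.1269 kg/m³.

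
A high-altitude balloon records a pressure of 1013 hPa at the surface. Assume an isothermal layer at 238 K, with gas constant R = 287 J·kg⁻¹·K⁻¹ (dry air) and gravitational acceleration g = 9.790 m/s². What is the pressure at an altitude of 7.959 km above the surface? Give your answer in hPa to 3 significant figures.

P ≈ 324 hPa

Scale height: H = RT/g = 287 × 238 / 9.790 = 6977.1 m.
Barometric formula: P = P₀ exp(−z/H).
z/H = 7959.0/6977.1 = 1.1407; exp(−1.1407) = 0.31960.
P = 1013 × 0.31960 = 323.75 hPa.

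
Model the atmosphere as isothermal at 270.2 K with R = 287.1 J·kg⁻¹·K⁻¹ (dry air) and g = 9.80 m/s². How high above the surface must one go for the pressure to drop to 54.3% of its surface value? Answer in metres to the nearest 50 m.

z ≈ 4850 m

Scale height: H = RT/g = 287.1 × 270.2 / 9.80 = 7915.8 m.
Set P/P₀ = exp(−z/H) = 0.543, so z = −H ln(0.543).
−ln(0.543) = 0.61065; z = 7915.8 × 0.61065 = 4833.8 m.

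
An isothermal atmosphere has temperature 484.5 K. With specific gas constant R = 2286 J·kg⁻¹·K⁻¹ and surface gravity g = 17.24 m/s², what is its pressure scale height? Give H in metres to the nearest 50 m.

H ≈ 64250 m

The scale height of an isothermal atmosphere is H = RT/g.
H = 2286 × 484.5 / 17.24 = 1107600/17.24 = 64246 m.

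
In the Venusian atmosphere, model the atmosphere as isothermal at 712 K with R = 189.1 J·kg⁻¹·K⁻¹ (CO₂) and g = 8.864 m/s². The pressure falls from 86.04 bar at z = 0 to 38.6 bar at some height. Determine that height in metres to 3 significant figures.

z ≈ 12200 m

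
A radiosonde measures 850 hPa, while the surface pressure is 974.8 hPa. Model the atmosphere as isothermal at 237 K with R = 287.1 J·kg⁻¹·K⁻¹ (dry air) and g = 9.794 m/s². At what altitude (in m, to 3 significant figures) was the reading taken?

Scale height: H = RT/g = 287.1 × 237 / 9.794 = 6947.4 m.
Invert the barometric formula: z = H ln(P₀/P).
P₀/P = 974.8/850 = 1.1468; ln(1.1468) = 0.13698.
z = 6947.4 × 0.13698 = 951.65 m.

z ≈ 952 m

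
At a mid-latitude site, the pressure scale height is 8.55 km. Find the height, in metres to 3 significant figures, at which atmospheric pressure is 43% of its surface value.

Set P/P₀ = exp(−z/H) = 0.43, so z = −H ln(0.43).
−ln(0.43) = 0.84397; z = 8550.0 × 0.84397 = 7215.9 m.

z ≈ 7220 m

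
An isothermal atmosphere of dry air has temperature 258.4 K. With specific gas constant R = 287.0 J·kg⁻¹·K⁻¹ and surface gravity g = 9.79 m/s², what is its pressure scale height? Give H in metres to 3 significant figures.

H ≈ 7580 m

The scale height of an isothermal atmosphere is H = RT/g.
H = 287.0 × 258.4 / 9.79 = 74161/9.79 = 7575.2 m.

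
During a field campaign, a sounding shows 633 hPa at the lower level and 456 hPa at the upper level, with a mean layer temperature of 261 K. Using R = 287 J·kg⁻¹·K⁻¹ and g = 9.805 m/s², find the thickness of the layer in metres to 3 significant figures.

Δz ≈ 2510 m

Hypsometric equation: Δz = (R T̄/g) ln(P₁/P₂).
R T̄/g = 287 × 261 / 9.805 = 7639.7 m.
ln(633/456) = ln(1.3882) = 0.32801.
Δz = 7639.7 × 0.32801 = 2505.9 m.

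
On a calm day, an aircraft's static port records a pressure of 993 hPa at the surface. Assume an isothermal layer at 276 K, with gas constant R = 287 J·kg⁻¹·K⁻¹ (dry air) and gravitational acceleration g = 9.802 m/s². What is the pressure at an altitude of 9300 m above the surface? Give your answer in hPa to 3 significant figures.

Scale height: H = RT/g = 287 × 276 / 9.802 = 8081.2 m.
Barometric formula: P = P₀ exp(−z/H).
z/H = 9300.0/8081.2 = 1.1508; exp(−1.1508) = 0.31638.
P = 993 × 0.31638 = 314.17 hPa.

P ≈ 314 hPa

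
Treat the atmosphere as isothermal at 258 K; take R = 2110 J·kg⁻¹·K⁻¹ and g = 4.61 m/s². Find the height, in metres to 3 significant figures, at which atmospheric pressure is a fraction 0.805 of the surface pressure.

z ≈ 25600 m

Scale height: H = RT/g = 2110 × 258 / 4.61 = 118090 m.
Set P/P₀ = exp(−z/H) = 0.805, so z = −H ln(0.805).
−ln(0.805) = 0.21691; z = 118090 × 0.21691 = 25615 m.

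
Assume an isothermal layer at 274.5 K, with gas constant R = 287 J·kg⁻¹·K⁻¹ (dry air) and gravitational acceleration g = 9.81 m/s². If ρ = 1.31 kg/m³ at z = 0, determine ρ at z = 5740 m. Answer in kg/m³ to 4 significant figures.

ρ ≈ 0.6410 kg/m³

Scale height: H = RT/g = 287 × 274.5 / 9.81 = 8030.7 m.
In an isothermal atmosphere, density decays like pressure: ρ = ρ₀ exp(−z/H).
z/H = 5740.0/8030.7 = 0.71476; exp(−0.71476) = 0.48931.
ρ = 1.31 × 0.48931 = 0.64100 kg/m³.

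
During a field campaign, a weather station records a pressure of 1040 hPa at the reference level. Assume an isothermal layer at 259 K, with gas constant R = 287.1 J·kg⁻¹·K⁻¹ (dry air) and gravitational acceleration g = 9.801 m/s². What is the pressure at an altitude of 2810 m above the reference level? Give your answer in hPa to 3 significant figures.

P ≈ 718 hPa

Scale height: H = RT/g = 287.1 × 259 / 9.801 = 7586.9 m.
Barometric formula: P = P₀ exp(−z/H).
z/H = 2810.0/7586.9 = 0.37038; exp(−0.37038) = 0.69047.
P = 1040 × 0.69047 = 718.09 hPa.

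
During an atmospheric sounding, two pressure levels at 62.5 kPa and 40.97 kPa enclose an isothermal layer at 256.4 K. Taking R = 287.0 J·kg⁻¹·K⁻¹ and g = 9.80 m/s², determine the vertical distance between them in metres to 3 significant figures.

Δz ≈ 3170 m

Hypsometric equation: Δz = (R T̄/g) ln(P₁/P₂).
R T̄/g = 287.0 × 256.4 / 9.80 = 7508.9 m.
ln(62.5/40.97) = ln(1.5255) = 0.42232.
Δz = 7508.9 × 0.42232 = 3171.2 m.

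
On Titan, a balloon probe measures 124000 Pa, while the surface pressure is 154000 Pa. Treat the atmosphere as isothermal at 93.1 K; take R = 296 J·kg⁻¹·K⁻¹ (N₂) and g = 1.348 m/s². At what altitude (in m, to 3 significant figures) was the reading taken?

z ≈ 4430 m

Scale height: H = RT/g = 296 × 93.1 / 1.348 = 20443 m.
Invert the barometric formula: z = H ln(P₀/P).
P₀/P = 154000/124000 = 1.2419; ln(1.2419) = 0.21664.
z = 20443 × 0.21664 = 4428.8 m.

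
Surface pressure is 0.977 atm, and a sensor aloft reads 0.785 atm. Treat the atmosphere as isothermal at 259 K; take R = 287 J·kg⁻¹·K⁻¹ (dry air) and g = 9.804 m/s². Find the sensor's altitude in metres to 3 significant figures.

z ≈ 1660 m

Scale height: H = RT/g = 287 × 259 / 9.804 = 7581.9 m.
Invert the barometric formula: z = H ln(P₀/P).
P₀/P = 0.977/0.785 = 1.2446; ln(1.2446) = 0.21881.
z = 7581.9 × 0.21881 = 1659.0 m.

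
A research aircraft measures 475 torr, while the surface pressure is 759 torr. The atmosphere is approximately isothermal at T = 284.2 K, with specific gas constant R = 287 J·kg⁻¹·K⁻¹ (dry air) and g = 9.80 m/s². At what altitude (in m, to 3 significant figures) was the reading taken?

z ≈ 3900 m

Scale height: H = RT/g = 287 × 284.2 / 9.80 = 8323.0 m.
Invert the barometric formula: z = H ln(P₀/P).
P₀/P = 759/475 = 1.5979; ln(1.5979) = 0.46869.
z = 8323.0 × 0.46869 = 3900.9 m.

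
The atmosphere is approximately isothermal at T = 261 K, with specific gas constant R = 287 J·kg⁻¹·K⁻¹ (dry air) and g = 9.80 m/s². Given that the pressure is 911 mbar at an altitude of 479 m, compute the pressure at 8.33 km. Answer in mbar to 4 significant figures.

P ≈ 326.2 mbar

Scale height: H = RT/g = 287 × 261 / 9.80 = 7643.6 m.
Between two levels, P₂ = P₁ exp(−Δz/H) with Δz = z₂ − z₁.
Δz = 8330.0 − 479.00 = 7851.0 m; Δz/H = 7851.0/7643.6 = 1.0271.
P₂ = 911 × exp(−1.0271) = 911 × 0.35804 = 326.17 mbar.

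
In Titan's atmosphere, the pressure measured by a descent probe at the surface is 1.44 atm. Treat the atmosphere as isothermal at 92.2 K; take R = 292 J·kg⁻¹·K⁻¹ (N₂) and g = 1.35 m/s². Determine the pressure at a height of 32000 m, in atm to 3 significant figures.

Scale height: H = RT/g = 292 × 92.2 / 1.35 = 19943 m.
Barometric formula: P = P₀ exp(−z/H).
z/H = 32000/19943 = 1.6046; exp(−1.6046) = 0.20097.
P = 1.44 × 0.20097 = 0.28940 atm.

P ≈ 0.289 atm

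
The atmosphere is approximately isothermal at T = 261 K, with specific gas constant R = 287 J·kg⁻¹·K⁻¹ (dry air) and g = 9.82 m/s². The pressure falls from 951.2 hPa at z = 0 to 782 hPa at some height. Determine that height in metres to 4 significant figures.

z ≈ 1494 m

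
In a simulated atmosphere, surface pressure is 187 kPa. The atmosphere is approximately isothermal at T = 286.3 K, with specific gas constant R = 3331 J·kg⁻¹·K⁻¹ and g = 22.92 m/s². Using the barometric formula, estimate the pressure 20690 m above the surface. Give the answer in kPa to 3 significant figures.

Scale height: H = RT/g = 3331 × 286.3 / 22.92 = 41608 m.
Barometric formula: P = P₀ exp(−z/H).
z/H = 20690/41608 = 0.49726; exp(−0.49726) = 0.60819.
P = 187 × 0.60819 = 113.73 kPa.

P ≈ 114 kPa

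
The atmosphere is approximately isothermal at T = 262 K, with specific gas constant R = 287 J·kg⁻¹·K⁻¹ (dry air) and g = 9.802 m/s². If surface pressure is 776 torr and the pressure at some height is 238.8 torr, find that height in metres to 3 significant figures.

z ≈ 9040 m

Scale height: H = RT/g = 287 × 262 / 9.802 = 7671.3 m.
Invert the barometric formula: z = H ln(P₀/P).
P₀/P = 776/238.8 = 3.2496; ln(3.2496) = 1.1785.
z = 7671.3 × 1.1785 = 9040.6 m.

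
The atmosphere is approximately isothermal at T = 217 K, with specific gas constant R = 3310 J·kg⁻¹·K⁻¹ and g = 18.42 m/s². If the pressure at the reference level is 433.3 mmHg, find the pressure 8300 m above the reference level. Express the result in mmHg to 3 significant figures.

P ≈ 350 mmHg

Scale height: H = RT/g = 3310 × 217 / 18.42 = 38994 m.
Barometric formula: P = P₀ exp(−z/H).
z/H = 8300.0/38994 = 0.21285; exp(−0.21285) = 0.80828.
P = 433.3 × 0.80828 = 350.23 mmHg.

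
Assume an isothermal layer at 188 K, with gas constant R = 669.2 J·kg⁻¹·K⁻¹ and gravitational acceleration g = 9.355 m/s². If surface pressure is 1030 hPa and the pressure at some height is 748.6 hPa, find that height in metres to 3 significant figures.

z ≈ 4290 m

Scale height: H = RT/g = 669.2 × 188 / 9.355 = 13448 m.
Invert the barometric formula: z = H ln(P₀/P).
P₀/P = 1030/748.6 = 1.3759; ln(1.3759) = 0.31911.
z = 13448 × 0.31911 = 4291.4 m.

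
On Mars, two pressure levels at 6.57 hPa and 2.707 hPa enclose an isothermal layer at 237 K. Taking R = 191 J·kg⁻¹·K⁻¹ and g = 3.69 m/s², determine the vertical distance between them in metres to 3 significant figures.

Δz ≈ 10900 m

Hypsometric equation: Δz = (R T̄/g) ln(P₁/P₂).
R T̄/g = 191 × 237 / 3.69 = 12267 m.
ln(6.57/2.707) = ln(2.4270) = 0.88666.
Δz = 12267 × 0.88666 = 10877 m.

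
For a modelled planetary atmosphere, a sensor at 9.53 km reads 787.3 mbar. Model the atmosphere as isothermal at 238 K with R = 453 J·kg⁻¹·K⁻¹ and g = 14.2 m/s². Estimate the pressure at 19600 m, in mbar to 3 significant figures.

Scale height: H = RT/g = 453 × 238 / 14.2 = 7592.5 m.
Between two levels, P₂ = P₁ exp(−Δz/H) with Δz = z₂ − z₁.
Δz = 19600 − 9530.0 = 10070 m; Δz/H = 10070/7592.5 = 1.3263.
P₂ = 787.3 × exp(−1.3263) = 787.3 × 0.26546 = 209.00 mbar.

P ≈ 209 mbar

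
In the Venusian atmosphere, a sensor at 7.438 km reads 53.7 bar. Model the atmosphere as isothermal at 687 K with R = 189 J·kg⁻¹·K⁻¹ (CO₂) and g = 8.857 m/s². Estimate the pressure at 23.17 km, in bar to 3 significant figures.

P ≈ 18.4 bar

Scale height: H = RT/g = 189 × 687 / 8.857 = 14660 m.
Between two levels, P₂ = P₁ exp(−Δz/H) with Δz = z₂ − z₁.
Δz = 23170 − 7438.0 = 15732 m; Δz/H = 15732/14660 = 1.0731.
P₂ = 53.7 × exp(−1.0731) = 53.7 × 0.34195 = 18.363 bar.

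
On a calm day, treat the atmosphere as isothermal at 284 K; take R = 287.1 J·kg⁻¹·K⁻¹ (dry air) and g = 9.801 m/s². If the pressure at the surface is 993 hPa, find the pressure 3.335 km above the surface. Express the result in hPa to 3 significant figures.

P ≈ 665 hPa

Scale height: H = RT/g = 287.1 × 284 / 9.801 = 8319.2 m.
Barometric formula: P = P₀ exp(−z/H).
z/H = 3335.0/8319.2 = 0.40088; exp(−0.40088) = 0.66973.
P = 993 × 0.66973 = 665.04 hPa.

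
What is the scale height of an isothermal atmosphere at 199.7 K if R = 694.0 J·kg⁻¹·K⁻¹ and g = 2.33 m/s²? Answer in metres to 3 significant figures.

H ≈ 59500 m

The scale height of an isothermal atmosphere is H = RT/g.
H = 694.0 × 199.7 / 2.33 = 138590/2.33 = 59481 m.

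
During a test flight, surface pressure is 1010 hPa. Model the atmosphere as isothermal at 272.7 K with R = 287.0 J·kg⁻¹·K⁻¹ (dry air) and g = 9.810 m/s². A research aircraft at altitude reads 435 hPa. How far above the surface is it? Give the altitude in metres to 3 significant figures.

z ≈ 6720 m

Scale height: H = RT/g = 287.0 × 272.7 / 9.810 = 7978.1 m.
Invert the barometric formula: z = H ln(P₀/P).
P₀/P = 1010/435 = 2.3218; ln(2.3218) = 0.84234.
z = 7978.1 × 0.84234 = 6720.3 m.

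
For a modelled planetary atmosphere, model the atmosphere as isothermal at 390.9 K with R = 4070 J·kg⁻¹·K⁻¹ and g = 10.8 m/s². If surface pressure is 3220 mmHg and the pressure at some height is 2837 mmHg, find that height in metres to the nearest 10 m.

z ≈ 18650 m

Scale height: H = RT/g = 4070 × 390.9 / 10.8 = 147310 m.
Invert the barometric formula: z = H ln(P₀/P).
P₀/P = 3220/2837 = 1.1350; ln(1.1350) = 0.12663.
z = 147310 × 0.12663 = 18654 m.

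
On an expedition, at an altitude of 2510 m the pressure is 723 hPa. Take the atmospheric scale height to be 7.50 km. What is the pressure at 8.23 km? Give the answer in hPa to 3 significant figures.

Between two levels, P₂ = P₁ exp(−Δz/H) with Δz = z₂ − z₁.
Δz = 8230.0 − 2510.0 = 5720.0 m; Δz/H = 5720.0/7500.0 = 0.76267.
P₂ = 723 × exp(−0.76267) = 723 × 0.46642 = 337.22 hPa.

P ≈ 337 hPa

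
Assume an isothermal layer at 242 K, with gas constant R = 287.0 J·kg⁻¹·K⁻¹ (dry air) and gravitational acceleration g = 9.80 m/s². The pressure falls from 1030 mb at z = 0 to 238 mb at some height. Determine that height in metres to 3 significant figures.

Scale height: H = RT/g = 287.0 × 242 / 9.80 = 7087.1 m.
Invert the barometric formula: z = H ln(P₀/P).
P₀/P = 1030/238 = 4.3277; ln(4.3277) = 1.4650.
z = 7087.1 × 1.4650 = 10383 m.

z ≈ 10400 m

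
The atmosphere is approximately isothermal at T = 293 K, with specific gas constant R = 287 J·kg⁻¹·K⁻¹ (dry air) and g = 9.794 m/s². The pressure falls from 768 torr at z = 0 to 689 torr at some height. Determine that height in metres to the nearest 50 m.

z ≈ 950 m

Scale height: H = RT/g = 287 × 293 / 9.794 = 8586.0 m.
Invert the barometric formula: z = H ln(P₀/P).
P₀/P = 768/689 = 1.1147; ln(1.1147) = 0.10859.
z = 8586.0 × 0.10859 = 932.35 m.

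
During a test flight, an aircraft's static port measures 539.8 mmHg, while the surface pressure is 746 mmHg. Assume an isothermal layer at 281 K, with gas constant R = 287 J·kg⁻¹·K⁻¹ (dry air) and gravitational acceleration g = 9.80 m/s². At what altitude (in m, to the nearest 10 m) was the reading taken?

z ≈ 2660 m

Scale height: H = RT/g = 287 × 281 / 9.80 = 8229.3 m.
Invert the barometric formula: z = H ln(P₀/P).
P₀/P = 746/539.8 = 1.3820; ln(1.3820) = 0.32353.
z = 8229.3 × 0.32353 = 2662.4 m.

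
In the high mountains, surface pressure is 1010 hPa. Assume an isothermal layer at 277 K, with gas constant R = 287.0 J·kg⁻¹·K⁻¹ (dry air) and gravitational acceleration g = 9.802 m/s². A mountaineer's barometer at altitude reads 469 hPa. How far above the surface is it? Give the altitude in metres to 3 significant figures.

z ≈ 6220 m

Scale height: H = RT/g = 287.0 × 277 / 9.802 = 8110.5 m.
Invert the barometric formula: z = H ln(P₀/P).
P₀/P = 1010/469 = 2.1535; ln(2.1535) = 0.76709.
z = 8110.5 × 0.76709 = 6221.5 m.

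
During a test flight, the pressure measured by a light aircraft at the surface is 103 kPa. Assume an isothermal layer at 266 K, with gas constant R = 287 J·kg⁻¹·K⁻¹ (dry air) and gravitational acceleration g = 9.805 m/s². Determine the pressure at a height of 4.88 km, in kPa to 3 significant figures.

P ≈ 55.0 kPa

Scale height: H = RT/g = 287 × 266 / 9.805 = 7786.0 m.
Barometric formula: P = P₀ exp(−z/H).
z/H = 4880.0/7786.0 = 0.62677; exp(−0.62677) = 0.53431.
P = 103 × 0.53431 = 55.034 kPa.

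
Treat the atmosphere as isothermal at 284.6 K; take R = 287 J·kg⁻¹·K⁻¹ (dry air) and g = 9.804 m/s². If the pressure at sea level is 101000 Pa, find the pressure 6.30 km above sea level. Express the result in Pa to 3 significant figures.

P ≈ 47400 Pa

Scale height: H = RT/g = 287 × 284.6 / 9.804 = 8331.3 m.
Barometric formula: P = P₀ exp(−z/H).
z/H = 6300.0/8331.3 = 0.75618; exp(−0.75618) = 0.46946.
P = 101000 × 0.46946 = 47415 Pa.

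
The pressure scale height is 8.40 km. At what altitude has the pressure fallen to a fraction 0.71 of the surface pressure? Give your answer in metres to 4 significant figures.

Set P/P₀ = exp(−z/H) = 0.71, so z = −H ln(0.71).
−ln(0.71) = 0.34249; z = 8400.0 × 0.34249 = 2876.9 m.

z ≈ 2877 m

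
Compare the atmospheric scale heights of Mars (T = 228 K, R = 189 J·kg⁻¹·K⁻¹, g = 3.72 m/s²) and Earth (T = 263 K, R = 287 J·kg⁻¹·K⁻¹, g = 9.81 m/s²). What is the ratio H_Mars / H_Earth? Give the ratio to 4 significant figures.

H_Mars/H_Earth ≈ 1.506

H = RT/g for each body.
H_Mars = 189 × 228 / 3.72 = 11584 m.
H_Earth = 287 × 263 / 9.81 = 7694.3 m.
H_Mars/H_Earth = 11584/7694.3 = 1.5055.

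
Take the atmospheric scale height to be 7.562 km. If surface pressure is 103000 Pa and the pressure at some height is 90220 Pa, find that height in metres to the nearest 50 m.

Invert the barometric formula: z = H ln(P₀/P).
P₀/P = 103000/90220 = 1.1417; ln(1.1417) = 0.13252.
z = 7562.0 × 0.13252 = 1002.1 m.

z ≈ 1000 m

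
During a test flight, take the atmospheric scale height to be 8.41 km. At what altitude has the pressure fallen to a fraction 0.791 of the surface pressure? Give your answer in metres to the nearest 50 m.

z ≈ 1950 m

Set P/P₀ = exp(−z/H) = 0.791, so z = −H ln(0.791).
−ln(0.791) = 0.23446; z = 8410.0 × 0.23446 = 1971.8 m.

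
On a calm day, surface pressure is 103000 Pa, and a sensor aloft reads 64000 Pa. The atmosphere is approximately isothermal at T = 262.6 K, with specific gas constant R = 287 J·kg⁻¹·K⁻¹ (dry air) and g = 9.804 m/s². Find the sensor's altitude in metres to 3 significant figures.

z ≈ 3660 m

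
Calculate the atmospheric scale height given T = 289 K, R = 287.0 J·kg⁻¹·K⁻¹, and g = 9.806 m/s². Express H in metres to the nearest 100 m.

The scale height of an isothermal atmosphere is H = RT/g.
H = 287.0 × 289 / 9.806 = 82943/9.806 = 8458.4 m.

H ≈ 8500 m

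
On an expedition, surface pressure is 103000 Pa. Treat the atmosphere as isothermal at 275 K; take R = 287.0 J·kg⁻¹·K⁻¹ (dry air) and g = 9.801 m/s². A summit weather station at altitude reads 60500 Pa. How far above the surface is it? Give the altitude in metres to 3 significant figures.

z ≈ 4280 m

Scale height: H = RT/g = 287.0 × 275 / 9.801 = 8052.7 m.
Invert the barometric formula: z = H ln(P₀/P).
P₀/P = 103000/60500 = 1.7025; ln(1.7025) = 0.53210.
z = 8052.7 × 0.53210 = 4284.8 m.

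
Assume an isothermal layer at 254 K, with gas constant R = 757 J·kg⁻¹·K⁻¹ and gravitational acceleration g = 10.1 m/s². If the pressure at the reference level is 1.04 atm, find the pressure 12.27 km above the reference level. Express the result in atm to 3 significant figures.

Scale height: H = RT/g = 757 × 254 / 10.1 = 19037 m.
Barometric formula: P = P₀ exp(−z/H).
z/H = 12270/19037 = 0.64453; exp(−0.64453) = 0.52491.
P = 1.04 × 0.52491 = 0.54591 atm.

P ≈ 0.546 atm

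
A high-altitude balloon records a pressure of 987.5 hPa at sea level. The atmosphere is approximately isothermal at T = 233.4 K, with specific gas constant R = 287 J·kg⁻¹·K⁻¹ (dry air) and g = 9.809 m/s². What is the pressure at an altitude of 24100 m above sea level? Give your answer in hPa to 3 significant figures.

P ≈ 29.0 hPa

Scale height: H = RT/g = 287 × 233.4 / 9.809 = 6829.0 m.
Barometric formula: P = P₀ exp(−z/H).
z/H = 24100/6829.0 = 3.5291; exp(−3.5291) = 0.029331.
P = 987.5 × 0.029331 = 28.964 hPa.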